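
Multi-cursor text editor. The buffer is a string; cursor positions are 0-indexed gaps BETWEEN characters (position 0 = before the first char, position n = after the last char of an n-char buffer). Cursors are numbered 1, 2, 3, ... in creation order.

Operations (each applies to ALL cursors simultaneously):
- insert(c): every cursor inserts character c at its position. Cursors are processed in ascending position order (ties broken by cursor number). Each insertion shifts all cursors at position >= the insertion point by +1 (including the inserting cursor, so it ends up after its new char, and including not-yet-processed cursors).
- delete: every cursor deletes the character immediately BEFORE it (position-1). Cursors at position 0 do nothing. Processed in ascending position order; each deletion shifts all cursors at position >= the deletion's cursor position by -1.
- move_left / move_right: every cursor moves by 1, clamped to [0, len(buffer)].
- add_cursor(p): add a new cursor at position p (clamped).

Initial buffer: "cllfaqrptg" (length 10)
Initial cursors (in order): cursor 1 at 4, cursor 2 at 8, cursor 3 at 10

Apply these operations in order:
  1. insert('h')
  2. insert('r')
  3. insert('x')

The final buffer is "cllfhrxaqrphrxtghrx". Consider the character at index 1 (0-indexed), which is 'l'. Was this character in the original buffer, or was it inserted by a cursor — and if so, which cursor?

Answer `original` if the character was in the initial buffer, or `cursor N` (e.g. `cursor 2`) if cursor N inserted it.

After op 1 (insert('h')): buffer="cllfhaqrphtgh" (len 13), cursors c1@5 c2@10 c3@13, authorship ....1....2..3
After op 2 (insert('r')): buffer="cllfhraqrphrtghr" (len 16), cursors c1@6 c2@12 c3@16, authorship ....11....22..33
After op 3 (insert('x')): buffer="cllfhrxaqrphrxtghrx" (len 19), cursors c1@7 c2@14 c3@19, authorship ....111....222..333
Authorship (.=original, N=cursor N): . . . . 1 1 1 . . . . 2 2 2 . . 3 3 3
Index 1: author = original

Answer: original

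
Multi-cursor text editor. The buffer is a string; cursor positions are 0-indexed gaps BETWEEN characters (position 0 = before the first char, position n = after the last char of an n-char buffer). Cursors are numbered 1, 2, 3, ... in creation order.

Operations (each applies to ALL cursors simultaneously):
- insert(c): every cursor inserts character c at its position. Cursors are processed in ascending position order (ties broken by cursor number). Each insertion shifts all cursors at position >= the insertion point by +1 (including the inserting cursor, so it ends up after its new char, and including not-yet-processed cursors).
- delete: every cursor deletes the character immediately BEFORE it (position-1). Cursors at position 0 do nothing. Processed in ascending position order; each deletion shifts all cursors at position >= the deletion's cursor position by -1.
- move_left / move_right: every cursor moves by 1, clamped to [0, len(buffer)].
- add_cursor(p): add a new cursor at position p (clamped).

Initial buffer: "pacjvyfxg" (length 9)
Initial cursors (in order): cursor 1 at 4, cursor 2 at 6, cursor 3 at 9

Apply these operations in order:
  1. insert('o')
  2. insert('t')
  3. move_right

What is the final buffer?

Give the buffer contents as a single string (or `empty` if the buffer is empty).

After op 1 (insert('o')): buffer="pacjovyofxgo" (len 12), cursors c1@5 c2@8 c3@12, authorship ....1..2...3
After op 2 (insert('t')): buffer="pacjotvyotfxgot" (len 15), cursors c1@6 c2@10 c3@15, authorship ....11..22...33
After op 3 (move_right): buffer="pacjotvyotfxgot" (len 15), cursors c1@7 c2@11 c3@15, authorship ....11..22...33

Answer: pacjotvyotfxgot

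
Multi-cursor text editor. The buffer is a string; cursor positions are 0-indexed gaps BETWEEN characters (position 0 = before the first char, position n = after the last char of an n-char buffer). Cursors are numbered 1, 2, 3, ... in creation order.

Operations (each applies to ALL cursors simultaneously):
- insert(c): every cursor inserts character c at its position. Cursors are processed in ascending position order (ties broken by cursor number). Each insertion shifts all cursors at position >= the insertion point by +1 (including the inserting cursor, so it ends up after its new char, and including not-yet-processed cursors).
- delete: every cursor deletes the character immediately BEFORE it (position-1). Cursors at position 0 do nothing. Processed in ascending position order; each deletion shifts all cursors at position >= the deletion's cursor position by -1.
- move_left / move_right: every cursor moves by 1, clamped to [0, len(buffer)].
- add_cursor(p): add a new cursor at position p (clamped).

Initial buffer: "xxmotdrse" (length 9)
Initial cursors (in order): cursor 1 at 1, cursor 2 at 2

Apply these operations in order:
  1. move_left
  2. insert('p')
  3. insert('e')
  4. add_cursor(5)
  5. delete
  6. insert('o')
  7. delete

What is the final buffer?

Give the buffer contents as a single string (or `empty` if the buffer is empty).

Answer: pxxmotdrse

Derivation:
After op 1 (move_left): buffer="xxmotdrse" (len 9), cursors c1@0 c2@1, authorship .........
After op 2 (insert('p')): buffer="pxpxmotdrse" (len 11), cursors c1@1 c2@3, authorship 1.2........
After op 3 (insert('e')): buffer="pexpexmotdrse" (len 13), cursors c1@2 c2@5, authorship 11.22........
After op 4 (add_cursor(5)): buffer="pexpexmotdrse" (len 13), cursors c1@2 c2@5 c3@5, authorship 11.22........
After op 5 (delete): buffer="pxxmotdrse" (len 10), cursors c1@1 c2@2 c3@2, authorship 1.........
After op 6 (insert('o')): buffer="poxooxmotdrse" (len 13), cursors c1@2 c2@5 c3@5, authorship 11.23........
After op 7 (delete): buffer="pxxmotdrse" (len 10), cursors c1@1 c2@2 c3@2, authorship 1.........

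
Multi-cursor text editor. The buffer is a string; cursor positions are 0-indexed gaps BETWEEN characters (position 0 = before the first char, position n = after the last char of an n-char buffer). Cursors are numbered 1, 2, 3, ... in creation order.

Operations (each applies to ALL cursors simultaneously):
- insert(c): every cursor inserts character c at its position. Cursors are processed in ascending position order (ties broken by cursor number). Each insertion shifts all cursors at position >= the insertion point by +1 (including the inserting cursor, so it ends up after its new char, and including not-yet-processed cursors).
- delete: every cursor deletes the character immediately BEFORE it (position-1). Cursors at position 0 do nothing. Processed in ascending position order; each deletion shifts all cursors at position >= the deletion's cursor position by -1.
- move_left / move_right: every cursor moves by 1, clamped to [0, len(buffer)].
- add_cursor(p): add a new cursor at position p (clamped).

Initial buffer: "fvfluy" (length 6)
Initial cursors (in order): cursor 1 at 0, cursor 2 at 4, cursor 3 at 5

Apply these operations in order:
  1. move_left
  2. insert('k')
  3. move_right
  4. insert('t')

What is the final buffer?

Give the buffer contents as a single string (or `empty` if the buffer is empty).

Answer: kftvfkltkuty

Derivation:
After op 1 (move_left): buffer="fvfluy" (len 6), cursors c1@0 c2@3 c3@4, authorship ......
After op 2 (insert('k')): buffer="kfvfklkuy" (len 9), cursors c1@1 c2@5 c3@7, authorship 1...2.3..
After op 3 (move_right): buffer="kfvfklkuy" (len 9), cursors c1@2 c2@6 c3@8, authorship 1...2.3..
After op 4 (insert('t')): buffer="kftvfkltkuty" (len 12), cursors c1@3 c2@8 c3@11, authorship 1.1..2.23.3.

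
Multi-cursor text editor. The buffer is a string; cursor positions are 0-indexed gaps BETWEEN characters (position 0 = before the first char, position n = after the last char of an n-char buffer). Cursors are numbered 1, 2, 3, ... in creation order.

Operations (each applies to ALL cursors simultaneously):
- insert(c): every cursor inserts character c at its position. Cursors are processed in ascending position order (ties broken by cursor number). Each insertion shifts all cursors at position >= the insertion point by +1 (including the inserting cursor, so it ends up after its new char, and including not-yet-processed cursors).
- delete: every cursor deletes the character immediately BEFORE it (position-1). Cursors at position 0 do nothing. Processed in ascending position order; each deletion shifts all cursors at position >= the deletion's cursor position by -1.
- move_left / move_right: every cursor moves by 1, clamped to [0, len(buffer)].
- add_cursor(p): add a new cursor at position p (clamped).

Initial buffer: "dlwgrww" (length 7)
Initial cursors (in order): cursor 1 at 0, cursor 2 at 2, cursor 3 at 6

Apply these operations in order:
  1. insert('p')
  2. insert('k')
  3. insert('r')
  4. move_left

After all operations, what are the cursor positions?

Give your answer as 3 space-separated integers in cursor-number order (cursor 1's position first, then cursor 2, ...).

After op 1 (insert('p')): buffer="pdlpwgrwpw" (len 10), cursors c1@1 c2@4 c3@9, authorship 1..2....3.
After op 2 (insert('k')): buffer="pkdlpkwgrwpkw" (len 13), cursors c1@2 c2@6 c3@12, authorship 11..22....33.
After op 3 (insert('r')): buffer="pkrdlpkrwgrwpkrw" (len 16), cursors c1@3 c2@8 c3@15, authorship 111..222....333.
After op 4 (move_left): buffer="pkrdlpkrwgrwpkrw" (len 16), cursors c1@2 c2@7 c3@14, authorship 111..222....333.

Answer: 2 7 14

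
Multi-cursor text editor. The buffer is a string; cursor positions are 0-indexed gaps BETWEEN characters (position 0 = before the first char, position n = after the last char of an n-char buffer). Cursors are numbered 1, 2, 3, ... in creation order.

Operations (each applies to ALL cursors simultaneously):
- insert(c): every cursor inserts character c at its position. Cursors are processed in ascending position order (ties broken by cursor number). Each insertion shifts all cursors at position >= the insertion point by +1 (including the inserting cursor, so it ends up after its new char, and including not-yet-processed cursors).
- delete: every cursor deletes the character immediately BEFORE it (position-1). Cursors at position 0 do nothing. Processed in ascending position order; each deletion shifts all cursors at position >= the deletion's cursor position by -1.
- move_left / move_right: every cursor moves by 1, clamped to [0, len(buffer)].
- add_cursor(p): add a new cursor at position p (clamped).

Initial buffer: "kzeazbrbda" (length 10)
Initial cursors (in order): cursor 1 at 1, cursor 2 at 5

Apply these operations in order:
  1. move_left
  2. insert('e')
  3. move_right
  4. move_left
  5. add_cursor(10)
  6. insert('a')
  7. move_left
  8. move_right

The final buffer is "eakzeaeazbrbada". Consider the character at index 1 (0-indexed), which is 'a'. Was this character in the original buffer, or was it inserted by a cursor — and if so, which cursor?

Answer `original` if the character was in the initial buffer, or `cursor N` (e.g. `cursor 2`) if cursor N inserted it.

Answer: cursor 1

Derivation:
After op 1 (move_left): buffer="kzeazbrbda" (len 10), cursors c1@0 c2@4, authorship ..........
After op 2 (insert('e')): buffer="ekzeaezbrbda" (len 12), cursors c1@1 c2@6, authorship 1....2......
After op 3 (move_right): buffer="ekzeaezbrbda" (len 12), cursors c1@2 c2@7, authorship 1....2......
After op 4 (move_left): buffer="ekzeaezbrbda" (len 12), cursors c1@1 c2@6, authorship 1....2......
After op 5 (add_cursor(10)): buffer="ekzeaezbrbda" (len 12), cursors c1@1 c2@6 c3@10, authorship 1....2......
After op 6 (insert('a')): buffer="eakzeaeazbrbada" (len 15), cursors c1@2 c2@8 c3@13, authorship 11....22....3..
After op 7 (move_left): buffer="eakzeaeazbrbada" (len 15), cursors c1@1 c2@7 c3@12, authorship 11....22....3..
After op 8 (move_right): buffer="eakzeaeazbrbada" (len 15), cursors c1@2 c2@8 c3@13, authorship 11....22....3..
Authorship (.=original, N=cursor N): 1 1 . . . . 2 2 . . . . 3 . .
Index 1: author = 1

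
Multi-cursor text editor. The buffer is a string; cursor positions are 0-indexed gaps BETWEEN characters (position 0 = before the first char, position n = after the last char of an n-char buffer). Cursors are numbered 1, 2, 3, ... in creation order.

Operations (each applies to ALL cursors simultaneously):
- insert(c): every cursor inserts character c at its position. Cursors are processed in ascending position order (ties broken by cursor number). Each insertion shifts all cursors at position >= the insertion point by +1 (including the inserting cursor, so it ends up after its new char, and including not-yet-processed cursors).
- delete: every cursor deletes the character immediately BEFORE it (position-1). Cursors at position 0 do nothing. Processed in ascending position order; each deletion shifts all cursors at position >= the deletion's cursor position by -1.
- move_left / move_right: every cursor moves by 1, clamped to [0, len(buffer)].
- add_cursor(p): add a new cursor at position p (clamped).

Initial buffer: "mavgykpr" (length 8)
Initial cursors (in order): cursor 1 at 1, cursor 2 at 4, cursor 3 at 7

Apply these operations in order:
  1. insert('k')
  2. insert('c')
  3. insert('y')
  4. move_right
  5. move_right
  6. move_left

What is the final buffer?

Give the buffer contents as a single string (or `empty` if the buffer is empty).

After op 1 (insert('k')): buffer="mkavgkykpkr" (len 11), cursors c1@2 c2@6 c3@10, authorship .1...2...3.
After op 2 (insert('c')): buffer="mkcavgkcykpkcr" (len 14), cursors c1@3 c2@8 c3@13, authorship .11...22...33.
After op 3 (insert('y')): buffer="mkcyavgkcyykpkcyr" (len 17), cursors c1@4 c2@10 c3@16, authorship .111...222...333.
After op 4 (move_right): buffer="mkcyavgkcyykpkcyr" (len 17), cursors c1@5 c2@11 c3@17, authorship .111...222...333.
After op 5 (move_right): buffer="mkcyavgkcyykpkcyr" (len 17), cursors c1@6 c2@12 c3@17, authorship .111...222...333.
After op 6 (move_left): buffer="mkcyavgkcyykpkcyr" (len 17), cursors c1@5 c2@11 c3@16, authorship .111...222...333.

Answer: mkcyavgkcyykpkcyr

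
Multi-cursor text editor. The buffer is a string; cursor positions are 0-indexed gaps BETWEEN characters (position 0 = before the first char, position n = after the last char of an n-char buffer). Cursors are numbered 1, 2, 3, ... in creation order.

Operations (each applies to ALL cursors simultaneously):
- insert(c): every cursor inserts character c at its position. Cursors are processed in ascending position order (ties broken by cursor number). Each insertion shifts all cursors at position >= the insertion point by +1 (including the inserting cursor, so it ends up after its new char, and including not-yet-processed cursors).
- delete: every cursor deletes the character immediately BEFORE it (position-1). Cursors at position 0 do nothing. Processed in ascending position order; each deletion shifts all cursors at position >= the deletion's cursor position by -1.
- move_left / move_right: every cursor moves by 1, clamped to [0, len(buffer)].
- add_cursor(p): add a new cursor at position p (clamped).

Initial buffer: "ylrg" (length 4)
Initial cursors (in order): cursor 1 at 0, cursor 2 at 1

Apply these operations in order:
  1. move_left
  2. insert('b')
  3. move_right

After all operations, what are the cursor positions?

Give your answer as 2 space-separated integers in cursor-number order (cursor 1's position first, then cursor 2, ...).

After op 1 (move_left): buffer="ylrg" (len 4), cursors c1@0 c2@0, authorship ....
After op 2 (insert('b')): buffer="bbylrg" (len 6), cursors c1@2 c2@2, authorship 12....
After op 3 (move_right): buffer="bbylrg" (len 6), cursors c1@3 c2@3, authorship 12....

Answer: 3 3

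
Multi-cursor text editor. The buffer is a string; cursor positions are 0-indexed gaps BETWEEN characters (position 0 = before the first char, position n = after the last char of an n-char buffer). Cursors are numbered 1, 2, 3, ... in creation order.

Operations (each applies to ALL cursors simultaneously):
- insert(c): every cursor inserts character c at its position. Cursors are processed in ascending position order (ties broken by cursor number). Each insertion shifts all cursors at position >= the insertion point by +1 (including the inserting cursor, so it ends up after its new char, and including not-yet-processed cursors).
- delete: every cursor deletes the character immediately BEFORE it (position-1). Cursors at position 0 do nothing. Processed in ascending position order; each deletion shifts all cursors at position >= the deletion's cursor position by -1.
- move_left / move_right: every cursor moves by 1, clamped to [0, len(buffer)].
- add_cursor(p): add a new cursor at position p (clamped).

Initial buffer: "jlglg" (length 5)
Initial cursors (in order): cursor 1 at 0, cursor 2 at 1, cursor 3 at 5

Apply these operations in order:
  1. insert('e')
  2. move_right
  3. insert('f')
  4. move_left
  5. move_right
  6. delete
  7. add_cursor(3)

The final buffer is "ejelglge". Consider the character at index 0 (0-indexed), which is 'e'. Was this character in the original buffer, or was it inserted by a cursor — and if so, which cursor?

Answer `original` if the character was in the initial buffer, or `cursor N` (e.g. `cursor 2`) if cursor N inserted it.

Answer: cursor 1

Derivation:
After op 1 (insert('e')): buffer="ejelglge" (len 8), cursors c1@1 c2@3 c3@8, authorship 1.2....3
After op 2 (move_right): buffer="ejelglge" (len 8), cursors c1@2 c2@4 c3@8, authorship 1.2....3
After op 3 (insert('f')): buffer="ejfelfglgef" (len 11), cursors c1@3 c2@6 c3@11, authorship 1.12.2...33
After op 4 (move_left): buffer="ejfelfglgef" (len 11), cursors c1@2 c2@5 c3@10, authorship 1.12.2...33
After op 5 (move_right): buffer="ejfelfglgef" (len 11), cursors c1@3 c2@6 c3@11, authorship 1.12.2...33
After op 6 (delete): buffer="ejelglge" (len 8), cursors c1@2 c2@4 c3@8, authorship 1.2....3
After op 7 (add_cursor(3)): buffer="ejelglge" (len 8), cursors c1@2 c4@3 c2@4 c3@8, authorship 1.2....3
Authorship (.=original, N=cursor N): 1 . 2 . . . . 3
Index 0: author = 1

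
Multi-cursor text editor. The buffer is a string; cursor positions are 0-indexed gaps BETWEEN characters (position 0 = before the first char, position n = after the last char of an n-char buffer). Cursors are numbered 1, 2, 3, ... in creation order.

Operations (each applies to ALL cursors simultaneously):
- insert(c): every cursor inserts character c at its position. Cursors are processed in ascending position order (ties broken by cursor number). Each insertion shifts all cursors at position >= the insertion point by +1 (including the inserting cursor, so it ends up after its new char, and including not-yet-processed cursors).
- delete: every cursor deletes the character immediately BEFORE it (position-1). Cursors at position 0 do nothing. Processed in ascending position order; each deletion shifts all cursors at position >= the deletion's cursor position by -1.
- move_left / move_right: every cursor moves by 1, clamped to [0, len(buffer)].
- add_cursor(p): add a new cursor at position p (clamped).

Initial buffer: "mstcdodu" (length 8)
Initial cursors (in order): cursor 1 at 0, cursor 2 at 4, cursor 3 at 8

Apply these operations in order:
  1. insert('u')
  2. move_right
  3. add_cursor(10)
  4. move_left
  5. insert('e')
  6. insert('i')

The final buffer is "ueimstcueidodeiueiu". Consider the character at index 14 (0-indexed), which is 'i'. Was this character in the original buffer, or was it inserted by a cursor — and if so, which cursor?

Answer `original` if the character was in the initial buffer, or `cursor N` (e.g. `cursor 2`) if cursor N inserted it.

Answer: cursor 4

Derivation:
After op 1 (insert('u')): buffer="umstcudoduu" (len 11), cursors c1@1 c2@6 c3@11, authorship 1....2....3
After op 2 (move_right): buffer="umstcudoduu" (len 11), cursors c1@2 c2@7 c3@11, authorship 1....2....3
After op 3 (add_cursor(10)): buffer="umstcudoduu" (len 11), cursors c1@2 c2@7 c4@10 c3@11, authorship 1....2....3
After op 4 (move_left): buffer="umstcudoduu" (len 11), cursors c1@1 c2@6 c4@9 c3@10, authorship 1....2....3
After op 5 (insert('e')): buffer="uemstcuedodeueu" (len 15), cursors c1@2 c2@8 c4@12 c3@14, authorship 11....22...4.33
After op 6 (insert('i')): buffer="ueimstcueidodeiueiu" (len 19), cursors c1@3 c2@10 c4@15 c3@18, authorship 111....222...44.333
Authorship (.=original, N=cursor N): 1 1 1 . . . . 2 2 2 . . . 4 4 . 3 3 3
Index 14: author = 4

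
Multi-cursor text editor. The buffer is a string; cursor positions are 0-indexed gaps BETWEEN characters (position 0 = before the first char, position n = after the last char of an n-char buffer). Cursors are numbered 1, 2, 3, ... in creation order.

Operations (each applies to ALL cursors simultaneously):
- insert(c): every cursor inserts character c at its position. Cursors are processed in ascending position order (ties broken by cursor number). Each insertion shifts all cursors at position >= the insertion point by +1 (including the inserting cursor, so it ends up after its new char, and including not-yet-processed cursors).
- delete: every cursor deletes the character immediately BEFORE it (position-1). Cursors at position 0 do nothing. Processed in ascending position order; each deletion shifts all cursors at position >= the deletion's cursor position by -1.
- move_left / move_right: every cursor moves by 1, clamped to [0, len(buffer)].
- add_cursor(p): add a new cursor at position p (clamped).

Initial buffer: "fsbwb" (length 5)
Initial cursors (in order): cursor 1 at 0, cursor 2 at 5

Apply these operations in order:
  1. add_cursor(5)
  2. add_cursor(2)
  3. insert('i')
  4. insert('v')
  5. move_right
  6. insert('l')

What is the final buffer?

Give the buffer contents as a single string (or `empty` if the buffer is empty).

Answer: ivflsivblwbiivvll

Derivation:
After op 1 (add_cursor(5)): buffer="fsbwb" (len 5), cursors c1@0 c2@5 c3@5, authorship .....
After op 2 (add_cursor(2)): buffer="fsbwb" (len 5), cursors c1@0 c4@2 c2@5 c3@5, authorship .....
After op 3 (insert('i')): buffer="ifsibwbii" (len 9), cursors c1@1 c4@4 c2@9 c3@9, authorship 1..4...23
After op 4 (insert('v')): buffer="ivfsivbwbiivv" (len 13), cursors c1@2 c4@6 c2@13 c3@13, authorship 11..44...2323
After op 5 (move_right): buffer="ivfsivbwbiivv" (len 13), cursors c1@3 c4@7 c2@13 c3@13, authorship 11..44...2323
After op 6 (insert('l')): buffer="ivflsivblwbiivvll" (len 17), cursors c1@4 c4@9 c2@17 c3@17, authorship 11.1.44.4..232323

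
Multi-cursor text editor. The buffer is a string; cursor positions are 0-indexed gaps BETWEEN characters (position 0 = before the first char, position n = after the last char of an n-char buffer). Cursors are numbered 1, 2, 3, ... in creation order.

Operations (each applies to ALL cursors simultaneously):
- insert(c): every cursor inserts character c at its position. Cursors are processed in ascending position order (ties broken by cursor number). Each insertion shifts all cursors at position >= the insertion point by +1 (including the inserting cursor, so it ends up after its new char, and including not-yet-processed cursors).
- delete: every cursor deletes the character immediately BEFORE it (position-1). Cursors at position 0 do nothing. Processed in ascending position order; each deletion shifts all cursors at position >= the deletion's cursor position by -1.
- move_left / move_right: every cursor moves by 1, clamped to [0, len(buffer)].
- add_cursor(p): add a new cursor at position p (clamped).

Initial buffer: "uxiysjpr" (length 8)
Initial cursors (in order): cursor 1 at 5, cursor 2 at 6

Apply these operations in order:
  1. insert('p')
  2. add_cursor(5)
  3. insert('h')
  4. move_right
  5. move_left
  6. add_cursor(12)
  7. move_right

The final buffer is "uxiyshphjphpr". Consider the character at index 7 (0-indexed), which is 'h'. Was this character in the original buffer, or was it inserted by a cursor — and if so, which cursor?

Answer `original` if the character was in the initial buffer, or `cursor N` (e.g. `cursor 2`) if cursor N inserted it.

After op 1 (insert('p')): buffer="uxiyspjppr" (len 10), cursors c1@6 c2@8, authorship .....1.2..
After op 2 (add_cursor(5)): buffer="uxiyspjppr" (len 10), cursors c3@5 c1@6 c2@8, authorship .....1.2..
After op 3 (insert('h')): buffer="uxiyshphjphpr" (len 13), cursors c3@6 c1@8 c2@11, authorship .....311.22..
After op 4 (move_right): buffer="uxiyshphjphpr" (len 13), cursors c3@7 c1@9 c2@12, authorship .....311.22..
After op 5 (move_left): buffer="uxiyshphjphpr" (len 13), cursors c3@6 c1@8 c2@11, authorship .....311.22..
After op 6 (add_cursor(12)): buffer="uxiyshphjphpr" (len 13), cursors c3@6 c1@8 c2@11 c4@12, authorship .....311.22..
After op 7 (move_right): buffer="uxiyshphjphpr" (len 13), cursors c3@7 c1@9 c2@12 c4@13, authorship .....311.22..
Authorship (.=original, N=cursor N): . . . . . 3 1 1 . 2 2 . .
Index 7: author = 1

Answer: cursor 1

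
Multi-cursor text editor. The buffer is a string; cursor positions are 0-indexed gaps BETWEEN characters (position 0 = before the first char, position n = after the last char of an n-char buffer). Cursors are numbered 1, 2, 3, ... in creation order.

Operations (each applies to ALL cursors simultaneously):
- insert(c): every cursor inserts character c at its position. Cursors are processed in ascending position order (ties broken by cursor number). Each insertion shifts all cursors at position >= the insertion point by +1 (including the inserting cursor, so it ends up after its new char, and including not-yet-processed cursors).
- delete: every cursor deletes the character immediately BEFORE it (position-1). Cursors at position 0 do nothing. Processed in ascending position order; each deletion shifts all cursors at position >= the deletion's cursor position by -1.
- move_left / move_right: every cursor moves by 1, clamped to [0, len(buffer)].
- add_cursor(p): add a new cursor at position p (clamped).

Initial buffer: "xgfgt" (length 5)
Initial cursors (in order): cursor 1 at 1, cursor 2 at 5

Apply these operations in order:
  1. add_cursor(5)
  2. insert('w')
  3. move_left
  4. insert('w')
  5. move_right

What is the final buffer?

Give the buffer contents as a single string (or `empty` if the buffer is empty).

Answer: xwwgfgtwwww

Derivation:
After op 1 (add_cursor(5)): buffer="xgfgt" (len 5), cursors c1@1 c2@5 c3@5, authorship .....
After op 2 (insert('w')): buffer="xwgfgtww" (len 8), cursors c1@2 c2@8 c3@8, authorship .1....23
After op 3 (move_left): buffer="xwgfgtww" (len 8), cursors c1@1 c2@7 c3@7, authorship .1....23
After op 4 (insert('w')): buffer="xwwgfgtwwww" (len 11), cursors c1@2 c2@10 c3@10, authorship .11....2233
After op 5 (move_right): buffer="xwwgfgtwwww" (len 11), cursors c1@3 c2@11 c3@11, authorship .11....2233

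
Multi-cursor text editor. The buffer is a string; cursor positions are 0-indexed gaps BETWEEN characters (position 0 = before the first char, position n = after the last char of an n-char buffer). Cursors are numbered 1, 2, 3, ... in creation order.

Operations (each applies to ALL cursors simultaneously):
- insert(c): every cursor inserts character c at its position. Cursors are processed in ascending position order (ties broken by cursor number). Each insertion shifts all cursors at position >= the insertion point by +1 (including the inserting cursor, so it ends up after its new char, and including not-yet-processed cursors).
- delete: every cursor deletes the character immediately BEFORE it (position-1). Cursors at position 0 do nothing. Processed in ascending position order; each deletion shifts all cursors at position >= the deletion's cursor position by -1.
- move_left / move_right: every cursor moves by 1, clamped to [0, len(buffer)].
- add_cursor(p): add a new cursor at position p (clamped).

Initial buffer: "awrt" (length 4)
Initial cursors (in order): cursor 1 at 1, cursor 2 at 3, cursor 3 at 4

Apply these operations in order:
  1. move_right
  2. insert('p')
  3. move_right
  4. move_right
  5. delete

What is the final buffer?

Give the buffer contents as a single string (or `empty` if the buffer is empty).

Answer: awpr

Derivation:
After op 1 (move_right): buffer="awrt" (len 4), cursors c1@2 c2@4 c3@4, authorship ....
After op 2 (insert('p')): buffer="awprtpp" (len 7), cursors c1@3 c2@7 c3@7, authorship ..1..23
After op 3 (move_right): buffer="awprtpp" (len 7), cursors c1@4 c2@7 c3@7, authorship ..1..23
After op 4 (move_right): buffer="awprtpp" (len 7), cursors c1@5 c2@7 c3@7, authorship ..1..23
After op 5 (delete): buffer="awpr" (len 4), cursors c1@4 c2@4 c3@4, authorship ..1.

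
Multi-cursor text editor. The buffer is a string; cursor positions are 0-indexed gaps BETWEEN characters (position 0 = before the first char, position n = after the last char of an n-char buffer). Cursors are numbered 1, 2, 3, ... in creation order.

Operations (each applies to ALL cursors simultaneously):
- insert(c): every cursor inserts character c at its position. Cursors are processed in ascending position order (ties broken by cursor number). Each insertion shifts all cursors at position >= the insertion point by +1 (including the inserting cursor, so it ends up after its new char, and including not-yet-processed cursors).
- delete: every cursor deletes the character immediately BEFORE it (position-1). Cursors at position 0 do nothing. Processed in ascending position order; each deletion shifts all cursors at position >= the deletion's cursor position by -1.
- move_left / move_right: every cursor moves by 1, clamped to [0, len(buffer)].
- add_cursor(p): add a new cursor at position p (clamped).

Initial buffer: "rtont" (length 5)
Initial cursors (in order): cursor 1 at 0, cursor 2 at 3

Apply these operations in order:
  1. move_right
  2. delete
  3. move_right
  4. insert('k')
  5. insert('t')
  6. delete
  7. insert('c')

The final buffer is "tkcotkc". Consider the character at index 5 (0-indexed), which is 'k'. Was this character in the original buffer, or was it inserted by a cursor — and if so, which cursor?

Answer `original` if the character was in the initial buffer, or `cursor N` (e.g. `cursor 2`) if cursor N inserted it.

Answer: cursor 2

Derivation:
After op 1 (move_right): buffer="rtont" (len 5), cursors c1@1 c2@4, authorship .....
After op 2 (delete): buffer="tot" (len 3), cursors c1@0 c2@2, authorship ...
After op 3 (move_right): buffer="tot" (len 3), cursors c1@1 c2@3, authorship ...
After op 4 (insert('k')): buffer="tkotk" (len 5), cursors c1@2 c2@5, authorship .1..2
After op 5 (insert('t')): buffer="tktotkt" (len 7), cursors c1@3 c2@7, authorship .11..22
After op 6 (delete): buffer="tkotk" (len 5), cursors c1@2 c2@5, authorship .1..2
After op 7 (insert('c')): buffer="tkcotkc" (len 7), cursors c1@3 c2@7, authorship .11..22
Authorship (.=original, N=cursor N): . 1 1 . . 2 2
Index 5: author = 2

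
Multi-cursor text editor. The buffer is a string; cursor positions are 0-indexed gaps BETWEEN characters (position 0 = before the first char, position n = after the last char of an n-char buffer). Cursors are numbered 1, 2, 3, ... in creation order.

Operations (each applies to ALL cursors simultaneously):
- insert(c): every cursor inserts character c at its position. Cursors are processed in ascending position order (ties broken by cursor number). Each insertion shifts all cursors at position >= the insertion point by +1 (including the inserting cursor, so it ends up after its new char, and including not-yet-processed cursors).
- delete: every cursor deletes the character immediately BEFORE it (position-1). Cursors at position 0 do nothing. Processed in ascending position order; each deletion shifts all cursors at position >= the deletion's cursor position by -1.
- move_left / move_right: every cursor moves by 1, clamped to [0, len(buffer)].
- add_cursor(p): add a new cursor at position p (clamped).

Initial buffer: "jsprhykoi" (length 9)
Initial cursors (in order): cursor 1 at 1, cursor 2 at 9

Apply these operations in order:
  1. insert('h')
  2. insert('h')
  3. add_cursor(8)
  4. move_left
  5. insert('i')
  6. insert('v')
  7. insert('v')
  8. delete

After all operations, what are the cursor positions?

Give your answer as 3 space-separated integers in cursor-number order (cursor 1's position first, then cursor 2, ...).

After op 1 (insert('h')): buffer="jhsprhykoih" (len 11), cursors c1@2 c2@11, authorship .1........2
After op 2 (insert('h')): buffer="jhhsprhykoihh" (len 13), cursors c1@3 c2@13, authorship .11........22
After op 3 (add_cursor(8)): buffer="jhhsprhykoihh" (len 13), cursors c1@3 c3@8 c2@13, authorship .11........22
After op 4 (move_left): buffer="jhhsprhykoihh" (len 13), cursors c1@2 c3@7 c2@12, authorship .11........22
After op 5 (insert('i')): buffer="jhihsprhiykoihih" (len 16), cursors c1@3 c3@9 c2@15, authorship .111....3....222
After op 6 (insert('v')): buffer="jhivhsprhivykoihivh" (len 19), cursors c1@4 c3@11 c2@18, authorship .1111....33....2222
After op 7 (insert('v')): buffer="jhivvhsprhivvykoihivvh" (len 22), cursors c1@5 c3@13 c2@21, authorship .11111....333....22222
After op 8 (delete): buffer="jhivhsprhivykoihivh" (len 19), cursors c1@4 c3@11 c2@18, authorship .1111....33....2222

Answer: 4 18 11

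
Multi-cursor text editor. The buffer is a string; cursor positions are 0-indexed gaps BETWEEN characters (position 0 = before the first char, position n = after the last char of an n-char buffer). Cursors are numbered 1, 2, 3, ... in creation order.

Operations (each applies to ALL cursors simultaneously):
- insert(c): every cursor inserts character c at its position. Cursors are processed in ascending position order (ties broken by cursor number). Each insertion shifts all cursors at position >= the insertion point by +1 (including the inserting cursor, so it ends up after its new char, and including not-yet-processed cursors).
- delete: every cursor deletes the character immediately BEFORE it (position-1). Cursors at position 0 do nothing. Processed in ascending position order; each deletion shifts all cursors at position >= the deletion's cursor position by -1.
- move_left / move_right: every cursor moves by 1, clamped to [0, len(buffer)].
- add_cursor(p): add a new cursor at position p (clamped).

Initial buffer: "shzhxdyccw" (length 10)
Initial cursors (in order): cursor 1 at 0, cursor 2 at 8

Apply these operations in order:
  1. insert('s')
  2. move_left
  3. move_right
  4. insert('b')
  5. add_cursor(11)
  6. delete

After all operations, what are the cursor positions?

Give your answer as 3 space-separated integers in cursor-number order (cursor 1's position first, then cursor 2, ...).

After op 1 (insert('s')): buffer="sshzhxdycscw" (len 12), cursors c1@1 c2@10, authorship 1........2..
After op 2 (move_left): buffer="sshzhxdycscw" (len 12), cursors c1@0 c2@9, authorship 1........2..
After op 3 (move_right): buffer="sshzhxdycscw" (len 12), cursors c1@1 c2@10, authorship 1........2..
After op 4 (insert('b')): buffer="sbshzhxdycsbcw" (len 14), cursors c1@2 c2@12, authorship 11........22..
After op 5 (add_cursor(11)): buffer="sbshzhxdycsbcw" (len 14), cursors c1@2 c3@11 c2@12, authorship 11........22..
After op 6 (delete): buffer="sshzhxdyccw" (len 11), cursors c1@1 c2@9 c3@9, authorship 1..........

Answer: 1 9 9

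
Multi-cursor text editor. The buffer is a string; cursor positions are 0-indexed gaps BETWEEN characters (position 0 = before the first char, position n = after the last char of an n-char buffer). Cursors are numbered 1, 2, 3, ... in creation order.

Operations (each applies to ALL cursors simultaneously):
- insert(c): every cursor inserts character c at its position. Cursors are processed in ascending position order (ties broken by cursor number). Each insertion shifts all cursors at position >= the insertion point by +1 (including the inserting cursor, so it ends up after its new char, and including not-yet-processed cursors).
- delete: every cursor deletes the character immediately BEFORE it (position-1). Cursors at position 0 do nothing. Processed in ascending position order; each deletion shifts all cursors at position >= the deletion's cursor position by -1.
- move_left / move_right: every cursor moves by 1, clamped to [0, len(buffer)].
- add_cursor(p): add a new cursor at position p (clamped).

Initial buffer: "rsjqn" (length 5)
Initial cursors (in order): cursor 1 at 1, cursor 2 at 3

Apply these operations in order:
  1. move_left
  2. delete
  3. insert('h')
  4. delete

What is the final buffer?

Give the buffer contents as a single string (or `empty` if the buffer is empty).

Answer: rjqn

Derivation:
After op 1 (move_left): buffer="rsjqn" (len 5), cursors c1@0 c2@2, authorship .....
After op 2 (delete): buffer="rjqn" (len 4), cursors c1@0 c2@1, authorship ....
After op 3 (insert('h')): buffer="hrhjqn" (len 6), cursors c1@1 c2@3, authorship 1.2...
After op 4 (delete): buffer="rjqn" (len 4), cursors c1@0 c2@1, authorship ....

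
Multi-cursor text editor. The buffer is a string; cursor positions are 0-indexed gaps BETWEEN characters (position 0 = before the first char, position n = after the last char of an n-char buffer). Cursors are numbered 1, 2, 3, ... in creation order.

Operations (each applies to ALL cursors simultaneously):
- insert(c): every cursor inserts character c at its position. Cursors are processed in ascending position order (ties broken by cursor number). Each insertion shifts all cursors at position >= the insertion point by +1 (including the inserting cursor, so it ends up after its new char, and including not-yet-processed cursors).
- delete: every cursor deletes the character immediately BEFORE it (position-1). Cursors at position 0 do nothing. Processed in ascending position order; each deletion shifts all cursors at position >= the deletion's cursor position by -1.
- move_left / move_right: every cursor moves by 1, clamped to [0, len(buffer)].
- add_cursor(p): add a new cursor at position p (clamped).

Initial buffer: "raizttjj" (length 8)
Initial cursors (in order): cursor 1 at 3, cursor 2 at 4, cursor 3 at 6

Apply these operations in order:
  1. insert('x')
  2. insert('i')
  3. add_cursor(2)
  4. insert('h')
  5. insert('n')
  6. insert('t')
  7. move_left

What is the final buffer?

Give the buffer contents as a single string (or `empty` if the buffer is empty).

After op 1 (insert('x')): buffer="raixzxttxjj" (len 11), cursors c1@4 c2@6 c3@9, authorship ...1.2..3..
After op 2 (insert('i')): buffer="raixizxittxijj" (len 14), cursors c1@5 c2@8 c3@12, authorship ...11.22..33..
After op 3 (add_cursor(2)): buffer="raixizxittxijj" (len 14), cursors c4@2 c1@5 c2@8 c3@12, authorship ...11.22..33..
After op 4 (insert('h')): buffer="rahixihzxihttxihjj" (len 18), cursors c4@3 c1@7 c2@11 c3@16, authorship ..4.111.222..333..
After op 5 (insert('n')): buffer="rahnixihnzxihnttxihnjj" (len 22), cursors c4@4 c1@9 c2@14 c3@20, authorship ..44.1111.2222..3333..
After op 6 (insert('t')): buffer="rahntixihntzxihntttxihntjj" (len 26), cursors c4@5 c1@11 c2@17 c3@24, authorship ..444.11111.22222..33333..
After op 7 (move_left): buffer="rahntixihntzxihntttxihntjj" (len 26), cursors c4@4 c1@10 c2@16 c3@23, authorship ..444.11111.22222..33333..

Answer: rahntixihntzxihntttxihntjj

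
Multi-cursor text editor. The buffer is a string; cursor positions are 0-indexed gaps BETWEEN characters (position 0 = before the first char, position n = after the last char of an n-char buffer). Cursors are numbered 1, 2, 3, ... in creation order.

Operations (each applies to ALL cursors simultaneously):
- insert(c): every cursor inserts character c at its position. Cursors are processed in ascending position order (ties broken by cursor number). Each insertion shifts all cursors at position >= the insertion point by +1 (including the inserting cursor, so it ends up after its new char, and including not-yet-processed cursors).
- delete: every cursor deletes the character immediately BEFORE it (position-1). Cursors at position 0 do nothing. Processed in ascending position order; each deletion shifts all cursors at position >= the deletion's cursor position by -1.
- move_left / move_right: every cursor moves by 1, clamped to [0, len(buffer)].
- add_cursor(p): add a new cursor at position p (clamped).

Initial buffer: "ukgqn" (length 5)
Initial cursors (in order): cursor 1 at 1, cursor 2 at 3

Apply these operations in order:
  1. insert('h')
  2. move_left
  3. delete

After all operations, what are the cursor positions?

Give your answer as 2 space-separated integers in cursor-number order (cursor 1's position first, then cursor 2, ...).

After op 1 (insert('h')): buffer="uhkghqn" (len 7), cursors c1@2 c2@5, authorship .1..2..
After op 2 (move_left): buffer="uhkghqn" (len 7), cursors c1@1 c2@4, authorship .1..2..
After op 3 (delete): buffer="hkhqn" (len 5), cursors c1@0 c2@2, authorship 1.2..

Answer: 0 2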